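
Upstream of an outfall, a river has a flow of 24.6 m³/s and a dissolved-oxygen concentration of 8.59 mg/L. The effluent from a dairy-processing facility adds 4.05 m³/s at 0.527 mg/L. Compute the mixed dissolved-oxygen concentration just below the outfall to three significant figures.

7.45 mg/L

Flow-weighted mixing: C = (Q_r C_r + Q_w C_w)/(Q_r + Q_w)
= (24.6×8.59 + 4.05×0.527)/(24.6 + 4.05) = 213.4/28.65 = 7.450 mg/L.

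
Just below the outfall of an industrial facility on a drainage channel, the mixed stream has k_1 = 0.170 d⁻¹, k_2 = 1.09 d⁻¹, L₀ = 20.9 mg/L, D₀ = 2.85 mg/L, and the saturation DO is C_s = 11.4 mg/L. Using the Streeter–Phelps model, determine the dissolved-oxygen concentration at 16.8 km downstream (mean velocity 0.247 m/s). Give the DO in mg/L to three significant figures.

Travel time t = x/v = 16.8 km / (0.247 m/s) = 16800 m / 0.247 m/s = 68020 s = 0.7872 d.
k_1 L₀/(k_2−k_1) = 0.170×20.9/(1.09−0.170) = 3.553/0.9200 = 3.862 mg/L.
e^(−k_1 t) = e^(−0.170×0.7872) = 0.8747; e^(−k_2 t) = e^(−1.09×0.7872) = 0.4240.
D = 3.862 × (0.8747 − 0.4240) + 2.85 × 0.4240 = 1.741 + 1.208 = 2.949 mg/L.
DO = C_s − D = 11.4 − 2.949 = 8.451 mg/L.

DO ≈ 8.45 mg/L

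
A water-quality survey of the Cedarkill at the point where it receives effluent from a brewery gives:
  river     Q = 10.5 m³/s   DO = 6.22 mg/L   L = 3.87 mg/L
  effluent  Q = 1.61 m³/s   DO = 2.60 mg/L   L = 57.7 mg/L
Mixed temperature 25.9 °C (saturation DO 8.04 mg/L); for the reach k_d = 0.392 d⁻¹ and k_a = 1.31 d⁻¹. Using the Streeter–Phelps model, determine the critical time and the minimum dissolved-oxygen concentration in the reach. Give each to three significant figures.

t_c ≈ 0.583 d; minimum DO ≈ 5.42 mg/L

Mixed DO = (10.5×6.22 + 1.61×2.60)/(10.5+1.61) = 69.50/12.11 = 5.739 mg/L.
Mixed L₀ = (10.5×3.87 + 1.61×57.7)/(12.11) = 133.5/12.11 = 11.03 mg/L.
Initial deficit D₀ = C_s − DO₀ = 8.04 − 5.739 = 2.301 mg/L.
t_c = (1/0.9180) ln[(1.31/0.392)(1 − 2.301×0.9180/(0.392×11.03))] = 1.089 × ln(1.709) = 0.5835 d.
D_c = (0.392/1.31) × 11.03 × e^(−0.392×0.5835) = 0.2992 × 11.03 × 0.7955 = 2.625 mg/L.
Minimum DO = 8.04 − 2.625 = 5.415 mg/L.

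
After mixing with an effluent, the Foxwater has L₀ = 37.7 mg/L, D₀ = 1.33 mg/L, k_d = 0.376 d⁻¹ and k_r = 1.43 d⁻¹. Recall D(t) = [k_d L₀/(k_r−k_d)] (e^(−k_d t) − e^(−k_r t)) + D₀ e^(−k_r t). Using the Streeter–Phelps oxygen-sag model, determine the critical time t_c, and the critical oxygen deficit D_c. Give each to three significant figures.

t_c ≈ 1.17 d; D_c ≈ 6.39 mg/L

t_c = [1/(k_r−k_d)] ln[(k_r/k_d)(1 − D₀(k_r−k_d)/(k_d L₀))]
= [1/(1.43−0.376)] ln[(1.43/0.376)(1 − 1.33×1.054/(0.376×37.7))]
= (1/1.054) ln[3.803 × 0.9011] = 0.9488 × ln(3.427) = 0.9488 × 1.232 = 1.169 d.
D_c = (k_d/k_r) L₀ e^(−k_d t_c) = (0.376/1.43) × 37.7 × e^(−0.376×1.169) = 0.2629 × 37.7 × 0.6444 = 6.388 mg/L.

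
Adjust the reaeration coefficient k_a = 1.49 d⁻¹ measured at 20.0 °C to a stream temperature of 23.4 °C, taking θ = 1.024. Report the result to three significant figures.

k_a(T₂) = k_a(T₁) · θ^(T₂−T₁) = 1.49 × 1.024^(23.4−20.0)
= 1.49 × 1.024^3.40 = 1.49 × 1.084 = 1.615 d⁻¹.

k_a ≈ 1.62 d⁻¹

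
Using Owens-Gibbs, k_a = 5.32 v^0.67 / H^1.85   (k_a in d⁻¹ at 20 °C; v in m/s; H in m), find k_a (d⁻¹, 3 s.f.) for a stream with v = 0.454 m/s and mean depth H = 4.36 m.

k_a = 5.32 × 0.454^0.67 / 4.36^1.85 = 5.32 × 0.5892 / 15.24 = 0.2056 d⁻¹.

k_a ≈ 0.206 d⁻¹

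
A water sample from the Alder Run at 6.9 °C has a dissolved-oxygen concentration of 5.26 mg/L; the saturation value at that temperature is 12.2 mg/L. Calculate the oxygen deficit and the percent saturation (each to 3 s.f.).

D = C_s − C = 12.2 − 5.26 = 6.94 mg/L.
% saturation = 5.26/12.2 × 100 = 43.1 %.

D ≈ 6.94 mg/L; 43.1 % saturation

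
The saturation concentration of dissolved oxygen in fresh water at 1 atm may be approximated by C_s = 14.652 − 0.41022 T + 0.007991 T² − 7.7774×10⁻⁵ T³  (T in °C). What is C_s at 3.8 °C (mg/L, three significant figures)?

C_s ≈ 13.2 mg/L

C_s = 14.652 − 0.41022×3.8 + 0.007991×3.8² − 7.7774×10⁻⁵×3.8³ = 13.20 mg/L.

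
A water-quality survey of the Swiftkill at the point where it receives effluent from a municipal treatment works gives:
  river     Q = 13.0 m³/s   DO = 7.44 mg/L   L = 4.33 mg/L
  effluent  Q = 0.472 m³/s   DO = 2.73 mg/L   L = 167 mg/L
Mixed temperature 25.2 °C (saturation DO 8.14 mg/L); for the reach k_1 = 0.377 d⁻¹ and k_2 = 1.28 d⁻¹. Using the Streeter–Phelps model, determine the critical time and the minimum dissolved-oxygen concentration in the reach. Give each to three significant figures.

t_c ≈ 1.10 d; minimum DO ≈ 6.19 mg/L

Mixed DO = (13.0×7.44 + 0.472×2.73)/(13.0+0.472) = 98.01/13.47 = 7.275 mg/L.
Mixed L₀ = (13.0×4.33 + 0.472×167)/(13.47) = 135.1/13.47 = 10.03 mg/L.
Initial deficit D₀ = C_s − DO₀ = 8.14 − 7.275 = 0.8650 mg/L.
t_c = (1/0.9030) ln[(1.28/0.377)(1 − 0.8650×0.9030/(0.377×10.03))] = 1.107 × ln(2.694) = 1.097 d.
D_c = (0.377/1.28) × 10.03 × e^(−0.377×1.097) = 0.2945 × 10.03 × 0.6612 = 1.953 mg/L.
Minimum DO = 8.14 − 1.953 = 6.187 mg/L.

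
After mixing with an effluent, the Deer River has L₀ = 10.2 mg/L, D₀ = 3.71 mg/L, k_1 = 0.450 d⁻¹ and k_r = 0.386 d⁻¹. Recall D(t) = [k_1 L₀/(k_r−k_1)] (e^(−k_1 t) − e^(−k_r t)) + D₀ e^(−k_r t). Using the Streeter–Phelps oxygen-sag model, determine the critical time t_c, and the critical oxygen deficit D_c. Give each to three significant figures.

t_c = [1/(k_r−k_1)] ln[(k_r/k_1)(1 − D₀(k_r−k_1)/(k_1 L₀))]
= [1/(0.386−0.450)] ln[(0.386/0.450)(1 − 3.71×-0.06400/(0.450×10.2))]
= (1/-0.06400) ln[0.8578 × 1.052] = -15.62 × ln(0.9022) = -15.62 × -0.1030 = 1.609 d.
L(t_c) = L₀ e^(−k_1 t_c) = 10.2 × 0.4848 = 4.945 mg/L, and at the critical point k_r D_c = k_1 L, so D_c = (0.450/0.386) × 4.945 = 5.765 mg/L.

t_c ≈ 1.61 d; D_c ≈ 5.76 mg/L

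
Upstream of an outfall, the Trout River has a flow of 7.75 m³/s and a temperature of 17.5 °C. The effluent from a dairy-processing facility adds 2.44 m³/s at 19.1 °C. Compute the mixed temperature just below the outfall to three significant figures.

Flow-weighted mixing: C = (Q_r C_r + Q_w C_w)/(Q_r + Q_w)
= (7.75×17.5 + 2.44×19.1)/(7.75 + 2.44) = 182.2/10.19 = 17.88 °C.

17.9 °C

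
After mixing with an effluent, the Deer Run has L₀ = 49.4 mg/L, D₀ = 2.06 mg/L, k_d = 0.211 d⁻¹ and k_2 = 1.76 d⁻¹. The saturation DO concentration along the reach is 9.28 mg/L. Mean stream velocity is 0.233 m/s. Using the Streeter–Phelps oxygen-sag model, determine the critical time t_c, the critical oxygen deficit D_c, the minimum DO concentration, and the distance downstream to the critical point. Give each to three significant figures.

t_c ≈ 1.13 d; D_c ≈ 4.66 mg/L; min DO ≈ 4.62 mg/L; x_c ≈ 22.8 km

t_c = [1/(k_2−k_d)] ln[(k_2/k_d)(1 − D₀(k_2−k_d)/(k_d L₀))]
= [1/(1.76−0.211)] ln[(1.76/0.211)(1 − 2.06×1.549/(0.211×49.4))]
= (1/1.549) ln[8.341 × 0.6939] = 0.6456 × ln(5.788) = 0.6456 × 1.756 = 1.133 d.
L(t_c) = L₀ e^(−k_d t_c) = 49.4 × 0.7873 = 38.89 mg/L, and at the critical point k_2 D_c = k_d L, so D_c = (0.211/1.76) × 38.89 = 4.663 mg/L.
Minimum DO = C_s − D_c = 9.28 − 4.663 = 4.617 mg/L.
x_c = v t_c = 0.233 m/s × 1.133 d × 86400 s/d = 22820 m ≈ 22.8 km.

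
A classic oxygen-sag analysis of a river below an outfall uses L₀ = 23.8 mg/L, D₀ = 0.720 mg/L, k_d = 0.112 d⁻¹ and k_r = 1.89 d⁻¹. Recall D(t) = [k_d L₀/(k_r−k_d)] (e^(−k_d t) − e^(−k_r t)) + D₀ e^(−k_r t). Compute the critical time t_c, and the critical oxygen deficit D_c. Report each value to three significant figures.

t_c = [1/(k_r−k_d)] ln[(k_r/k_d)(1 − D₀(k_r−k_d)/(k_d L₀))]
= [1/(1.89−0.112)] ln[(1.89/0.112)(1 − 0.720×1.778/(0.112×23.8))]
= (1/1.778) ln[16.88 × 0.5197] = 0.5624 × ln(8.771) = 0.5624 × 2.171 = 1.221 d.
L(t_c) = L₀ e^(−k_d t_c) = 23.8 × 0.8722 = 20.76 mg/L, and at the critical point k_r D_c = k_d L, so D_c = (0.112/1.89) × 20.76 = 1.230 mg/L.

t_c ≈ 1.22 d; D_c ≈ 1.23 mg/L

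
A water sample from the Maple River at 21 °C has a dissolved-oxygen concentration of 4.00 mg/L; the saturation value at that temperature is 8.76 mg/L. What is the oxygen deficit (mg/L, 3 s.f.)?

D = C_s − C = 8.76 − 4.00 = 4.76 mg/L.

D ≈ 4.76 mg/L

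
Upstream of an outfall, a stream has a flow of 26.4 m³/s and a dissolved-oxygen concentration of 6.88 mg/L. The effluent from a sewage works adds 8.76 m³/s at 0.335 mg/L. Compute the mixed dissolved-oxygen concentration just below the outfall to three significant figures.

Flow-weighted mixing: C = (Q_r C_r + Q_w C_w)/(Q_r + Q_w)
= (26.4×6.88 + 8.76×0.335)/(26.4 + 8.76) = 184.6/35.16 = 5.249 mg/L.

5.25 mg/L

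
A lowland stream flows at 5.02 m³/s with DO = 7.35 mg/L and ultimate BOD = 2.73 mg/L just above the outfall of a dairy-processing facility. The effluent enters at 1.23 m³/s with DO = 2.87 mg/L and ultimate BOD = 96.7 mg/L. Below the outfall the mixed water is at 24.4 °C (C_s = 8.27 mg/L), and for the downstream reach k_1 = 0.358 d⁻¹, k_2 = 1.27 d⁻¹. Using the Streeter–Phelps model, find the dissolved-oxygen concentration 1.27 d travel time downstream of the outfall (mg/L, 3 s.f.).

Mixed DO = (5.02×7.35 + 1.23×2.87)/(5.02+1.23) = 40.43/6.250 = 6.468 mg/L.
Mixed L₀ = (5.02×2.73 + 1.23×96.7)/(6.250) = 132.6/6.250 = 21.22 mg/L.
Initial deficit D₀ = C_s − DO₀ = 8.27 − 6.468 = 1.802 mg/L.
D(1.27) = [0.358×21.22/(1.27−0.358)](e^(−0.358×1.27) − e^(−1.27×1.27)) + 1.802 e^(−1.27×1.27)
= 8.331 × (0.6347 − 0.1993) + 1.802 × 0.1993 = 3.986 mg/L.
DO = 8.27 − 3.986 = 4.284 mg/L.

DO ≈ 4.28 mg/L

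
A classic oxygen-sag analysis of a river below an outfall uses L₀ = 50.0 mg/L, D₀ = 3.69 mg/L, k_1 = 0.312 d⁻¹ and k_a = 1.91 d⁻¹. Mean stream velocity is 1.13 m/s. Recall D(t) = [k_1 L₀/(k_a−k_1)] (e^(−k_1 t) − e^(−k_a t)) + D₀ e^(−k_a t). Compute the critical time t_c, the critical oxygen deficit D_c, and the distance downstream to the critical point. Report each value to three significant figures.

t_c ≈ 0.837 d; D_c ≈ 6.29 mg/L; x_c ≈ 81.7 km

t_c = [1/(k_a−k_1)] ln[(k_a/k_1)(1 − D₀(k_a−k_1)/(k_1 L₀))]
= [1/(1.91−0.312)] ln[(1.91/0.312)(1 − 3.69×1.598/(0.312×50.0))]
= (1/1.598) ln[6.122 × 0.6220] = 0.6258 × ln(3.808) = 0.6258 × 1.337 = 0.8367 d.
L(t_c) = L₀ e^(−k_1 t_c) = 50.0 × 0.7702 = 38.51 mg/L, and at the critical point k_a D_c = k_1 L, so D_c = (0.312/1.91) × 38.51 = 6.291 mg/L.
x_c = v t_c = 1.13 m/s × 0.8367 d × 86400 s/d = 81690 m ≈ 81.7 km.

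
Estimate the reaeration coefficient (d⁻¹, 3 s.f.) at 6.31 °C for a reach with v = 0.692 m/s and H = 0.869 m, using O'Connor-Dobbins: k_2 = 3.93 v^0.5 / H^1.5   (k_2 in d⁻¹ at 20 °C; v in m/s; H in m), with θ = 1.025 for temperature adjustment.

k_2 ≈ 2.88 d⁻¹

k_2(20) = 3.93 × 0.692^0.5 / 0.869^1.5 = 3.93 × 0.8319 / 0.8101 = 4.036 d⁻¹.
k_2(6.31) = 4.036 × 1.025^(6.31−20) = 4.036 × 0.7132 = 2.878 d⁻¹.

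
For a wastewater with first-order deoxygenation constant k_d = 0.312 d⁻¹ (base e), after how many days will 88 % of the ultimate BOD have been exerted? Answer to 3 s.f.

y/L₀ = 1 − e^(−k_d t) = 0.88 ⇒ e^(−k_d t) = 0.120
t = −ln(0.120) / 0.312 = 2.120 / 0.312 = 6.796 d.

t ≈ 6.80 d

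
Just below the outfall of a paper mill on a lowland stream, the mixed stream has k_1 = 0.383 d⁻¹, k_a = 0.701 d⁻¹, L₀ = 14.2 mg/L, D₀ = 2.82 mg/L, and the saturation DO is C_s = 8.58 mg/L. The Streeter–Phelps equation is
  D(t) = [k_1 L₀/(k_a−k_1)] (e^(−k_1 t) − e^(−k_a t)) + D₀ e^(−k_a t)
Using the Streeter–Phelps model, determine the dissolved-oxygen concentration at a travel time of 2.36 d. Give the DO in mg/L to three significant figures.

DO ≈ 4.38 mg/L

k_1 L₀/(k_a−k_1) = 0.383×14.2/(0.701−0.383) = 5.439/0.3180 = 17.10 mg/L.
e^(−k_1 t) = e^(−0.383×2.360) = 0.4050; e^(−k_a t) = e^(−0.701×2.360) = 0.1912.
D = 17.10 × (0.4050 − 0.1912) + 2.82 × 0.1912 = 3.656 + 0.5392 = 4.195 mg/L.
DO = C_s − D = 8.58 − 4.195 = 4.385 mg/L.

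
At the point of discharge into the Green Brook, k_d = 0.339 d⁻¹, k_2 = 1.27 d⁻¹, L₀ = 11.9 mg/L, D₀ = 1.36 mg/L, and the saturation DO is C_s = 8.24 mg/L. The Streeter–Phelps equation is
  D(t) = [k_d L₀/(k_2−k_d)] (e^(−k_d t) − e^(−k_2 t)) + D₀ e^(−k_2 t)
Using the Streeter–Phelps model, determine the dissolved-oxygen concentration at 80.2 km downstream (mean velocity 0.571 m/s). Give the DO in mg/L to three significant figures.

DO ≈ 6.12 mg/L

Travel time t = x/v = 80.2 km / (0.571 m/s) = 80200 m / 0.571 m/s = 140500 s = 1.626 d.
k_d L₀/(k_2−k_d) = 0.339×11.9/(1.27−0.339) = 4.034/0.9310 = 4.333 mg/L.
e^(−k_d t) = e^(−0.339×1.626) = 0.5763; e^(−k_2 t) = e^(−1.27×1.626) = 0.1269.
D = 4.333 × (0.5763 − 0.1269) + 1.36 × 0.1269 = 1.947 + 0.1725 = 2.120 mg/L.
DO = C_s − D = 8.24 − 2.120 = 6.120 mg/L.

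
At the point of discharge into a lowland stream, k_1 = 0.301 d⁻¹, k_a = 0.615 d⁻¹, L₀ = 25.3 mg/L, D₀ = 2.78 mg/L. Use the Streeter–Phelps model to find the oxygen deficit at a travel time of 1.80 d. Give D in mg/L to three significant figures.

k_1 L₀/(k_a−k_1) = 0.301×25.3/(0.615−0.301) = 7.615/0.3140 = 24.25 mg/L.
e^(−k_1 t) = e^(−0.301×1.800) = 0.5817; e^(−k_a t) = e^(−0.615×1.800) = 0.3305.
D = 24.25 × (0.5817 − 0.3305) + 2.78 × 0.3305 = 6.091 + 0.9189 = 7.010 mg/L.

D ≈ 7.01 mg/L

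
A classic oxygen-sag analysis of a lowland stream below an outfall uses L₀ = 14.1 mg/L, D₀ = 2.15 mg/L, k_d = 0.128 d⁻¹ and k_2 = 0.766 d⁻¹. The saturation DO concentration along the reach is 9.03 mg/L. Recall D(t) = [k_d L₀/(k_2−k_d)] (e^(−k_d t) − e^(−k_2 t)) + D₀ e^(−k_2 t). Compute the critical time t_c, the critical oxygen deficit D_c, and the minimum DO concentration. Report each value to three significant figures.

t_c ≈ 0.567 d; D_c ≈ 2.19 mg/L; min DO ≈ 6.84 mg/L

With k_2/k_d = 5.984 and 1 − D₀(k_2−k_d)/(k_d L₀) = 0.2400,
t_c = ln(5.984 × 0.2400) / (0.766 − 0.128) = ln(1.436) / 0.6380 = 0.3619/0.6380 = 0.5673 d.
L(t_c) = L₀ e^(−k_d t_c) = 14.1 × 0.9300 = 13.11 mg/L, and at the critical point k_2 D_c = k_d L, so D_c = (0.128/0.766) × 13.11 = 2.191 mg/L.
Minimum DO = C_s − D_c = 9.03 − 2.191 = 6.839 mg/L.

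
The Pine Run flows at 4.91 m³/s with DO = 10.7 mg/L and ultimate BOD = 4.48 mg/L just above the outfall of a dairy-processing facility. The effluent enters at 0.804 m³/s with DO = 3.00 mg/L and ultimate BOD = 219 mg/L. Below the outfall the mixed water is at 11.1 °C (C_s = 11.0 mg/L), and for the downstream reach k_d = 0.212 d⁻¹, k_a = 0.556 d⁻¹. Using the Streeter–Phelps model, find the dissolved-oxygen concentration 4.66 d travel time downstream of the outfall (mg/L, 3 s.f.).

Mixed DO = (4.91×10.7 + 0.804×3.00)/(4.91+0.804) = 54.95/5.714 = 9.617 mg/L.
Mixed L₀ = (4.91×4.48 + 0.804×219)/(5.714) = 198.1/5.714 = 34.66 mg/L.
Initial deficit D₀ = C_s − DO₀ = 11.0 − 9.617 = 1.383 mg/L.
D(4.66) = [0.212×34.66/(0.556−0.212)](e^(−0.212×4.66) − e^(−0.556×4.66)) + 1.383 e^(−0.556×4.66)
= 21.36 × (0.3724 − 0.07495) + 1.383 × 0.07495 = 6.457 mg/L.
DO = 11.0 − 6.457 = 4.543 mg/L.

DO ≈ 4.54 mg/L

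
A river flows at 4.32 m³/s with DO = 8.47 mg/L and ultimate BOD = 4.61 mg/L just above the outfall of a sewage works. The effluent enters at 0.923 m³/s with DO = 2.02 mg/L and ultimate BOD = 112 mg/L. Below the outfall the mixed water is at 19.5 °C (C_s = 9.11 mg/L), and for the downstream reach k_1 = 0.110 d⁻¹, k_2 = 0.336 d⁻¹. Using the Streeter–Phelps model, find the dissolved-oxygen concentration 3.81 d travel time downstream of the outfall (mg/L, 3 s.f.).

Mixed DO = (4.32×8.47 + 0.923×2.02)/(4.32+0.923) = 38.45/5.243 = 7.335 mg/L.
Mixed L₀ = (4.32×4.61 + 0.923×112)/(5.243) = 123.3/5.243 = 23.52 mg/L.
Initial deficit D₀ = C_s − DO₀ = 9.11 − 7.335 = 1.775 mg/L.
D(3.81) = [0.110×23.52/(0.336−0.110)](e^(−0.110×3.81) − e^(−0.336×3.81)) + 1.775 e^(−0.336×3.81)
= 11.45 × (0.6576 − 0.2780) + 1.775 × 0.2780 = 4.839 mg/L.
DO = 9.11 − 4.839 = 4.271 mg/L.

DO ≈ 4.27 mg/L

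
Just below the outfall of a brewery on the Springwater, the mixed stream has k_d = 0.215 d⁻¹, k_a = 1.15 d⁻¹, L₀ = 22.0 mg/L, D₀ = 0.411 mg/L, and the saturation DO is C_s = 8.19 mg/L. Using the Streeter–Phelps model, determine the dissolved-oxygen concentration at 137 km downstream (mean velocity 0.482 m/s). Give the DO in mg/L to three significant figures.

Travel time t = x/v = 137 km / (0.482 m/s) = 137000 m / 0.482 m/s = 284200 s = 3.290 d.
k_d L₀/(k_a−k_d) = 0.215×22.0/(1.15−0.215) = 4.730/0.9350 = 5.059 mg/L.
e^(−k_d t) = e^(−0.215×3.290) = 0.4930; e^(−k_a t) = e^(−1.15×3.290) = 0.02275.
D = 5.059 × (0.4930 − 0.02275) + 0.411 × 0.02275 = 2.379 + 0.009350 = 2.388 mg/L.
DO = C_s − D = 8.19 − 2.388 = 5.802 mg/L.

DO ≈ 5.80 mg/L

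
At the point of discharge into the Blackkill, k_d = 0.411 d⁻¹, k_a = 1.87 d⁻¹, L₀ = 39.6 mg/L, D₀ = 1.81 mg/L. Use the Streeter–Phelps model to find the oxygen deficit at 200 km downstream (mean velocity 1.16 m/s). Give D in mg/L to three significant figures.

Travel time t = x/v = 200 km / (1.16 m/s) = 200000 m / 1.16 m/s = 172400 s = 1.996 d.
k_d L₀/(k_a−k_d) = 0.411×39.6/(1.87−0.411) = 16.28/1.459 = 11.16 mg/L.
e^(−k_d t) = e^(−0.411×1.996) = 0.4404; e^(−k_a t) = e^(−1.87×1.996) = 0.02395.
D = 11.16 × (0.4404 − 0.02395) + 1.81 × 0.02395 = 4.645 + 0.04336 = 4.688 mg/L.

D ≈ 4.69 mg/L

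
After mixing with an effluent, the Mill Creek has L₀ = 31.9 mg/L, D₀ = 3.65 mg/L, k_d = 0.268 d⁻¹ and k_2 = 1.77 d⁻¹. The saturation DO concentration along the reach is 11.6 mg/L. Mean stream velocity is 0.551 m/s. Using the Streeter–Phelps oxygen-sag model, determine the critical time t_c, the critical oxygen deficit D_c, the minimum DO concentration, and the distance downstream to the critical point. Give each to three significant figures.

t_c ≈ 0.574 d; D_c ≈ 4.14 mg/L; min DO ≈ 7.46 mg/L; x_c ≈ 27.3 km

With k_2/k_d = 6.604 and 1 − D₀(k_2−k_d)/(k_d L₀) = 0.3587,
t_c = ln(6.604 × 0.3587) / (1.77 − 0.268) = ln(2.369) / 1.502 = 0.8626/1.502 = 0.5743 d.
D_c = (k_d/k_2) L₀ e^(−k_d t_c) = (0.268/1.77) × 31.9 × e^(−0.268×0.5743) = 0.1514 × 31.9 × 0.8574 = 4.141 mg/L.
Minimum DO = C_s − D_c = 11.6 − 4.141 = 7.459 mg/L.
x_c = v t_c = 0.551 m/s × 0.5743 d × 86400 s/d = 27340 m ≈ 27.3 km.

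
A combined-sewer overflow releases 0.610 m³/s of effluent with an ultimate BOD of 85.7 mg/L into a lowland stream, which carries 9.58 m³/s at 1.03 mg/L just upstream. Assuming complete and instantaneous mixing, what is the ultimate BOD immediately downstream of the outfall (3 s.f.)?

6.10 mg/L

Flow-weighted mixing: C = (Q_r C_r + Q_w C_w)/(Q_r + Q_w)
= (9.58×1.03 + 0.610×85.7)/(9.58 + 0.610) = 62.14/10.19 = 6.099 mg/L.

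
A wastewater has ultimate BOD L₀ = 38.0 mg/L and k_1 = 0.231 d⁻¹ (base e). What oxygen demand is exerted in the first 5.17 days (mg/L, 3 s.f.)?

y ≈ 26.5 mg/L

y_t = L₀(1 − e^(−k_1 t)) = 38.0 × (1 − e^(−0.231×5.17))
= 38.0 × (1 − 0.3029) = 38.0 × 0.6971 = 26.49 mg/L.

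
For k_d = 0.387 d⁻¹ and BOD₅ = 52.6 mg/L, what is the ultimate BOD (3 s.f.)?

L₀ ≈ 61.5 mg/L

BOD₅ = L₀(1 − e^(−5k_d)) ⇒ L₀ = BOD₅ / (1 − e^(−5×0.387))
= 52.6 / (1 − 0.1444) = 52.6 / 0.8556 = 61.48 mg/L.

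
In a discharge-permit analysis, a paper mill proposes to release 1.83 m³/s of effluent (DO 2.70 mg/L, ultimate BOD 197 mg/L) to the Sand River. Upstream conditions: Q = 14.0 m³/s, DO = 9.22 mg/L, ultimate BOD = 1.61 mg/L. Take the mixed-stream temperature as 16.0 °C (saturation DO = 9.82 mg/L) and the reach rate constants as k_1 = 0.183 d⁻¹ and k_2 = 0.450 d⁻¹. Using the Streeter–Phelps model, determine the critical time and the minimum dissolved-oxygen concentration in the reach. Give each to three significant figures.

t_c ≈ 3.05 d; minimum DO ≈ 4.19 mg/L

Mixed DO = (14.0×9.22 + 1.83×2.70)/(14.0+1.83) = 134.0/15.83 = 8.466 mg/L.
Mixed L₀ = (14.0×1.61 + 1.83×197)/(15.83) = 383.1/15.83 = 24.20 mg/L.
Initial deficit D₀ = C_s − DO₀ = 9.82 − 8.466 = 1.354 mg/L.
t_c = (1/0.2670) ln[(0.450/0.183)(1 − 1.354×0.2670/(0.183×24.20))] = 3.745 × ln(2.258) = 3.051 d.
D_c = (0.183/0.450) × 24.20 × e^(−0.183×3.051) = 0.4067 × 24.20 × 0.5722 = 5.630 mg/L.
Minimum DO = 9.82 − 5.630 = 4.190 mg/L.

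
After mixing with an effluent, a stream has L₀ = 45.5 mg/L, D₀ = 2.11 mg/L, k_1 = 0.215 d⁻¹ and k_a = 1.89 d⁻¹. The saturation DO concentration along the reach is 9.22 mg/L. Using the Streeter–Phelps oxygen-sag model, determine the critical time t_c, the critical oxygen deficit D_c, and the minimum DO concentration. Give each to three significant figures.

t_c = [1/(k_a−k_1)] ln[(k_a/k_1)(1 − D₀(k_a−k_1)/(k_1 L₀))]
= [1/(1.89−0.215)] ln[(1.89/0.215)(1 − 2.11×1.675/(0.215×45.5))]
= (1/1.675) ln[8.791 × 0.6387] = 0.5970 × ln(5.615) = 0.5970 × 1.725 = 1.030 d.
D_c = (k_1/k_a) L₀ e^(−k_1 t_c) = (0.215/1.89) × 45.5 × e^(−0.215×1.030) = 0.1138 × 45.5 × 0.8013 = 4.148 mg/L.
Minimum DO = C_s − D_c = 9.22 − 4.148 = 5.072 mg/L.

t_c ≈ 1.03 d; D_c ≈ 4.15 mg/L; min DO ≈ 5.07 mg/L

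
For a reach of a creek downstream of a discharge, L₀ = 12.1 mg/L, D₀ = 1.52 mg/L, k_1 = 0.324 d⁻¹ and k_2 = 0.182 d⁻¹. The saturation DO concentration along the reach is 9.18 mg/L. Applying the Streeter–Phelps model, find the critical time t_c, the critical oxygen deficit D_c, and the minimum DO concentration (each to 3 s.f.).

t_c ≈ 3.68 d; D_c ≈ 6.53 mg/L; min DO ≈ 2.65 mg/L

At the critical point dD/dt = 0, so k_1 L₀ e^(−k_1 t) = k_2 D. Substituting D(t) from the Streeter–Phelps equation and solving for t gives
t_c = ln[(k_2/k_1)(1 − D₀(k_2−k_1)/(k_1 L₀))] / (k_2−k_1).
Here k_2−k_1 = -0.1420 d⁻¹ and 1 − D₀(k_2−k_1)/(k_1 L₀) = 1 − 1.52×-0.1420/(0.324×12.1) = 1.055, so
t_c = ln(0.5617 × 1.055) / -0.1420 = -0.5231 / -0.1420 = 3.684 d.
D_c = (k_1/k_2) L₀ e^(−k_1 t_c) = (0.324/0.182) × 12.1 × e^(−0.324×3.684) = 1.780 × 12.1 × 0.3031 = 6.529 mg/L.
Minimum DO = C_s − D_c = 9.18 − 6.529 = 2.651 mg/L.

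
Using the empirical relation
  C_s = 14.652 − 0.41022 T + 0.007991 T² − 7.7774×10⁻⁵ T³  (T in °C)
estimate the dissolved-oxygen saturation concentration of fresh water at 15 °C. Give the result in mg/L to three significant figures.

C_s = 14.652 − 0.41022×15 + 0.007991×15² − 7.7774×10⁻⁵×15³ = 10.03 mg/L.

C_s ≈ 10.0 mg/L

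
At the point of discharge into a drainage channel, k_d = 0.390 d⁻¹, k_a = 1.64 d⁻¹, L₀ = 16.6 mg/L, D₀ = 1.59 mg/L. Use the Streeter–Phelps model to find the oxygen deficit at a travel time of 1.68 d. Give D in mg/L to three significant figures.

k_d L₀/(k_a−k_d) = 0.390×16.6/(1.64−0.390) = 6.474/1.250 = 5.179 mg/L.
e^(−k_d t) = e^(−0.390×1.680) = 0.5193; e^(−k_a t) = e^(−1.64×1.680) = 0.06360.
D = 5.179 × (0.5193 − 0.06360) + 1.59 × 0.06360 = 2.360 + 0.1011 = 2.461 mg/L.

D ≈ 2.46 mg/L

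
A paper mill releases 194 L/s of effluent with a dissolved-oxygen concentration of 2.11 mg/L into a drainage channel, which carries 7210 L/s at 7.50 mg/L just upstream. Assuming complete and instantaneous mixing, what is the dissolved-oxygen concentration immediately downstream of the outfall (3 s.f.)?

7.36 mg/L

Flow-weighted mixing: C = (Q_r C_r + Q_w C_w)/(Q_r + Q_w)
= (7210×7.50 + 194×2.11)/(7210 + 194) = 54480/7404 = 7.359 mg/L.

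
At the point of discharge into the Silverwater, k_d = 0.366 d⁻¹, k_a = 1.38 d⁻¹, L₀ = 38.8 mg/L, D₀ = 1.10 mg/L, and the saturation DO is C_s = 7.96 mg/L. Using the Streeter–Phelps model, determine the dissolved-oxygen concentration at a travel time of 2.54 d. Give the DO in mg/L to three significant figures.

DO ≈ 2.82 mg/L

k_d L₀/(k_a−k_d) = 0.366×38.8/(1.38−0.366) = 14.20/1.014 = 14.00 mg/L.
e^(−k_d t) = e^(−0.366×2.540) = 0.3947; e^(−k_a t) = e^(−1.38×2.540) = 0.03004.
D = 14.00 × (0.3947 − 0.03004) + 1.10 × 0.03004 = 5.107 + 0.03304 = 5.140 mg/L.
DO = C_s − D = 7.96 − 5.140 = 2.820 mg/L.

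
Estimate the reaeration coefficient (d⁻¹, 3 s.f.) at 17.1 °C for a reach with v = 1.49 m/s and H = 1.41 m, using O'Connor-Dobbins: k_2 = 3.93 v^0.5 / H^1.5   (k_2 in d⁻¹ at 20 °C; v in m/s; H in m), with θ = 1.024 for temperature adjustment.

k_2(20) = 3.93 × 1.49^0.5 / 1.41^1.5 = 3.93 × 1.221 / 1.674 = 2.865 d⁻¹.
k_2(17.1) = 2.865 × 1.024^(17.1−20) = 2.865 × 0.9335 = 2.675 d⁻¹.

k_2 ≈ 2.67 d⁻¹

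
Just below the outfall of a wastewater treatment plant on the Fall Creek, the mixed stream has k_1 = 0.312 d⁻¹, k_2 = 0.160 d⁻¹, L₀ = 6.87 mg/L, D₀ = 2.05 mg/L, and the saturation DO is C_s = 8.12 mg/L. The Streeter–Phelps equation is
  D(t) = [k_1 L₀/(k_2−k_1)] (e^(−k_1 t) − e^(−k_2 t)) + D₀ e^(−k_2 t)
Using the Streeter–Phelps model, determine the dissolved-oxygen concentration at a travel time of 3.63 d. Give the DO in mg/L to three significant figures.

DO ≈ 3.63 mg/L

k_1 L₀/(k_2−k_1) = 0.312×6.87/(0.160−0.312) = 2.143/-0.1520 = -14.10 mg/L.
e^(−k_1 t) = e^(−0.312×3.630) = 0.3222; e^(−k_2 t) = e^(−0.160×3.630) = 0.5595.
D = -14.10 × (0.3222 − 0.5595) + 2.05 × 0.5595 = 3.346 + 1.147 = 4.492 mg/L.
DO = C_s − D = 8.12 − 4.492 = 3.628 mg/L.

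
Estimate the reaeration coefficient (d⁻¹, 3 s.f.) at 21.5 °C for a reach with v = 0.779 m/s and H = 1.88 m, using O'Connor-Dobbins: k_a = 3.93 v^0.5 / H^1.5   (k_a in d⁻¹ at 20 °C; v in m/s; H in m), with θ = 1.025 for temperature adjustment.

k_a(20) = 3.93 × 0.779^0.5 / 1.88^1.5 = 3.93 × 0.8826 / 2.578 = 1.346 d⁻¹.
k_a(21.5) = 1.346 × 1.025^(21.5−20) = 1.346 × 1.038 = 1.396 d⁻¹.

k_a ≈ 1.40 d⁻¹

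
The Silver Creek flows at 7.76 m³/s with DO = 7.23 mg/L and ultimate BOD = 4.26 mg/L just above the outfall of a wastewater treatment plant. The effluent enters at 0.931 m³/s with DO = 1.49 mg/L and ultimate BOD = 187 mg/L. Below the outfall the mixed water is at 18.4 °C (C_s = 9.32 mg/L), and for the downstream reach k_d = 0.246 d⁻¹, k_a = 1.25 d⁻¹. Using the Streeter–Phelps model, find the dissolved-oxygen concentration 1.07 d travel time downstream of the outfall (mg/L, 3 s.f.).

DO ≈ 5.65 mg/L

Mixed DO = (7.76×7.23 + 0.931×1.49)/(7.76+0.931) = 57.49/8.691 = 6.615 mg/L.
Mixed L₀ = (7.76×4.26 + 0.931×187)/(8.691) = 207.2/8.691 = 23.84 mg/L.
Initial deficit D₀ = C_s − DO₀ = 9.32 − 6.615 = 2.705 mg/L.
D(1.07) = [0.246×23.84/(1.25−0.246)](e^(−0.246×1.07) − e^(−1.25×1.07)) + 2.705 e^(−1.25×1.07)
= 5.840 × (0.7686 − 0.2625) + 2.705 × 0.2625 = 3.666 mg/L.
DO = 9.32 − 3.666 = 5.654 mg/L.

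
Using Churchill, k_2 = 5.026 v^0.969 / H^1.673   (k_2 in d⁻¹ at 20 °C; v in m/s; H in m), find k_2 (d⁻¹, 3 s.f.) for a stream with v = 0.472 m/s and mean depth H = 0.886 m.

k_2 = 5.026 × 0.472^0.969 / 0.886^1.673 = 5.026 × 0.4831 / 0.8167 = 2.973 d⁻¹.

k_2 ≈ 2.97 d⁻¹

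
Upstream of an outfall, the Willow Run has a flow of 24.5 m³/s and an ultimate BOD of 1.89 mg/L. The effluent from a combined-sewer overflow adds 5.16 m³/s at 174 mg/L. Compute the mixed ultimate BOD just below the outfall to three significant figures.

Flow-weighted mixing: C = (Q_r C_r + Q_w C_w)/(Q_r + Q_w)
= (24.5×1.89 + 5.16×174)/(24.5 + 5.16) = 944.1/29.66 = 31.83 mg/L.

31.8 mg/L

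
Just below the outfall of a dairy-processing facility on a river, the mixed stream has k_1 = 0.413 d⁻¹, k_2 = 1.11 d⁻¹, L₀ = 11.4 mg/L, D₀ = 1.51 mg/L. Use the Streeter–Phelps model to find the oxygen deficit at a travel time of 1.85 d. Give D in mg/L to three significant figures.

k_1 L₀/(k_2−k_1) = 0.413×11.4/(1.11−0.413) = 4.708/0.6970 = 6.755 mg/L.
e^(−k_1 t) = e^(−0.413×1.850) = 0.4658; e^(−k_2 t) = e^(−1.11×1.850) = 0.1283.
D = 6.755 × (0.4658 − 0.1283) + 1.51 × 0.1283 = 2.280 + 0.1937 = 2.473 mg/L.

D ≈ 2.47 mg/L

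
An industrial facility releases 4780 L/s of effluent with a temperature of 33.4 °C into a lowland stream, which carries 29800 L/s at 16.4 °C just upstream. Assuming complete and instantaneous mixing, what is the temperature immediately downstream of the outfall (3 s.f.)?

18.7 °C

Flow-weighted mixing: C = (Q_r C_r + Q_w C_w)/(Q_r + Q_w)
= (29800×16.4 + 4780×33.4)/(29800 + 4780) = 648400/34580 = 18.75 °C.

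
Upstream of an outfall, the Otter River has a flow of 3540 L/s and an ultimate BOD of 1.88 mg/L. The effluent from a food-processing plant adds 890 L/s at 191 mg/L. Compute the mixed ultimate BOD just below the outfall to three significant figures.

39.9 mg/L

Flow-weighted mixing: C = (Q_r C_r + Q_w C_w)/(Q_r + Q_w)
= (3540×1.88 + 890×191)/(3540 + 890) = 176600/4430 = 39.87 mg/L.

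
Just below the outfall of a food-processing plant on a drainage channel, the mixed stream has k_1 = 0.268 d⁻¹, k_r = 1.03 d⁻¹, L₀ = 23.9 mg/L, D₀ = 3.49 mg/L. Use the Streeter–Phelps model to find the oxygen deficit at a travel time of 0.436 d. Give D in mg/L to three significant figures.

k_1 L₀/(k_r−k_1) = 0.268×23.9/(1.03−0.268) = 6.405/0.7620 = 8.406 mg/L.
e^(−k_1 t) = e^(−0.268×0.4360) = 0.8897; e^(−k_r t) = e^(−1.03×0.4360) = 0.6382.
D = 8.406 × (0.8897 − 0.6382) + 3.49 × 0.6382 = 2.114 + 2.227 = 4.341 mg/L.

D ≈ 4.34 mg/L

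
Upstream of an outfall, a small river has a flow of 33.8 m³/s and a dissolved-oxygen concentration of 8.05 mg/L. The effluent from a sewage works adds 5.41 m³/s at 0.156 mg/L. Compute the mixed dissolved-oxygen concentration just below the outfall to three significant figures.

6.96 mg/L

Flow-weighted mixing: C = (Q_r C_r + Q_w C_w)/(Q_r + Q_w)
= (33.8×8.05 + 5.41×0.156)/(33.8 + 5.41) = 272.9/39.21 = 6.961 mg/L.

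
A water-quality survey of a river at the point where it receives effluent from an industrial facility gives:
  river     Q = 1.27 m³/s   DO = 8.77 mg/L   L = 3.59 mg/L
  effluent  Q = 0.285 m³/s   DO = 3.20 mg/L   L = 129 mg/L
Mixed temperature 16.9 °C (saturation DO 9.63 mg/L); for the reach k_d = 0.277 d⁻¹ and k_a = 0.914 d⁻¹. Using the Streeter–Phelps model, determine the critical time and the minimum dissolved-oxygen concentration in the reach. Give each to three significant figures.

t_c ≈ 1.60 d; minimum DO ≈ 4.45 mg/L

Mixed DO = (1.27×8.77 + 0.285×3.20)/(1.27+0.285) = 12.05/1.555 = 7.749 mg/L.
Mixed L₀ = (1.27×3.59 + 0.285×129)/(1.555) = 41.32/1.555 = 26.58 mg/L.
Initial deficit D₀ = C_s − DO₀ = 9.63 − 7.749 = 1.881 mg/L.
t_c = (1/0.6370) ln[(0.914/0.277)(1 − 1.881×0.6370/(0.277×26.58))] = 1.570 × ln(2.763) = 1.595 d.
D_c = (0.277/0.914) × 26.58 × e^(−0.277×1.595) = 0.3031 × 26.58 × 0.6428 = 5.177 mg/L.
Minimum DO = 9.63 − 5.177 = 4.453 mg/L.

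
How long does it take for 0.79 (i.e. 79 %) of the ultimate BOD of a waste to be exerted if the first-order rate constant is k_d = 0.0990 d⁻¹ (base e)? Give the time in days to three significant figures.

y/L₀ = 1 − e^(−k_d t) = 0.79 ⇒ e^(−k_d t) = 0.210
t = −ln(0.210) / 0.0990 = 1.561 / 0.0990 = 15.76 d.

t ≈ 15.8 d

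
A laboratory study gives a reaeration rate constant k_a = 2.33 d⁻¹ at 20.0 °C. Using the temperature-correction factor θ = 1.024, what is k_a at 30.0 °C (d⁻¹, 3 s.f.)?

k_a ≈ 2.95 d⁻¹

k_a(T₂) = k_a(T₁) · θ^(T₂−T₁) = 2.33 × 1.024^(30.0−20.0)
= 2.33 × 1.024^10.0 = 2.33 × 1.268 = 2.954 d⁻¹.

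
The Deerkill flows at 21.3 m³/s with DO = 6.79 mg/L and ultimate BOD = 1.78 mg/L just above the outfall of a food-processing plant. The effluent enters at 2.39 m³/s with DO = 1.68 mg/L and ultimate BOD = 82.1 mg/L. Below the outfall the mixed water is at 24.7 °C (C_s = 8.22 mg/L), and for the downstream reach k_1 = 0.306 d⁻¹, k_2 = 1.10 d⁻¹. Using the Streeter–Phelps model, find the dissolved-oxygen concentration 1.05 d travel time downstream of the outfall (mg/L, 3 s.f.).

DO ≈ 6.04 mg/L

Mixed DO = (21.3×6.79 + 2.39×1.68)/(21.3+2.39) = 148.6/23.69 = 6.274 mg/L.
Mixed L₀ = (21.3×1.78 + 2.39×82.1)/(23.69) = 234.1/23.69 = 9.883 mg/L.
Initial deficit D₀ = C_s − DO₀ = 8.22 − 6.274 = 1.946 mg/L.
D(1.05) = [0.306×9.883/(1.10−0.306)](e^(−0.306×1.05) − e^(−1.10×1.05)) + 1.946 e^(−1.10×1.05)
= 3.809 × (0.7252 − 0.3151) + 1.946 × 0.3151 = 2.175 mg/L.
DO = 8.22 − 2.175 = 6.045 mg/L.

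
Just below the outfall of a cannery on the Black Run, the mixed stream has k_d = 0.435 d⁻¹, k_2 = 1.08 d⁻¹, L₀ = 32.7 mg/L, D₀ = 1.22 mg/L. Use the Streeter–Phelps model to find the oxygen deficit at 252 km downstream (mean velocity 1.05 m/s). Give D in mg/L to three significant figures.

Travel time t = x/v = 252 km / (1.05 m/s) = 252000 m / 1.05 m/s = 240000 s = 2.778 d.
k_d L₀/(k_2−k_d) = 0.435×32.7/(1.08−0.435) = 14.22/0.6450 = 22.05 mg/L.
e^(−k_d t) = e^(−0.435×2.778) = 0.2987; e^(−k_2 t) = e^(−1.08×2.778) = 0.04979.
D = 22.05 × (0.2987 − 0.04979) + 1.22 × 0.04979 = 5.489 + 0.06074 = 5.550 mg/L.

D ≈ 5.55 mg/L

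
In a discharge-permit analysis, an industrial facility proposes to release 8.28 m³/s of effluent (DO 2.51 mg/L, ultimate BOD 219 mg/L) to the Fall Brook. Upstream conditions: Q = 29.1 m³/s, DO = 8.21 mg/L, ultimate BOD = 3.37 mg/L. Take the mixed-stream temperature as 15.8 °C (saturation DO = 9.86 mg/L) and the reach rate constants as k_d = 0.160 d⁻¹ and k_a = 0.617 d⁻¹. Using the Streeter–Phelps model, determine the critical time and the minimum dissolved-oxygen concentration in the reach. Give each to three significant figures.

t_c ≈ 2.56 d; minimum DO ≈ 1.06 mg/L

Mixed DO = (29.1×8.21 + 8.28×2.51)/(29.1+8.28) = 259.7/37.38 = 6.947 mg/L.
Mixed L₀ = (29.1×3.37 + 8.28×219)/(37.38) = 1911/37.38 = 51.13 mg/L.
Initial deficit D₀ = C_s − DO₀ = 9.86 − 6.947 = 2.913 mg/L.
t_c = (1/0.4570) ln[(0.617/0.160)(1 − 2.913×0.4570/(0.160×51.13))] = 2.188 × ln(3.229) = 2.565 d.
D_c = (0.160/0.617) × 51.13 × e^(−0.160×2.565) = 0.2593 × 51.13 × 0.6634 = 8.797 mg/L.
Minimum DO = 9.86 − 8.797 = 1.063 mg/L.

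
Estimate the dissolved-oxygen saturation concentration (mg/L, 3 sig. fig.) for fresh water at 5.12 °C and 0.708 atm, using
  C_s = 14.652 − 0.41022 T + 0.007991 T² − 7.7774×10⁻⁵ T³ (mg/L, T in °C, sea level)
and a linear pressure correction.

C_s ≈ 9.03 mg/L

At sea level: C_s = 14.652 − 0.41022×5.12 + 0.007991×5.12² − 7.7774×10⁻⁵×5.12³ = 12.75 mg/L.
Pressure correction: C_s' = 12.75 × 0.708 = 9.028 mg/L.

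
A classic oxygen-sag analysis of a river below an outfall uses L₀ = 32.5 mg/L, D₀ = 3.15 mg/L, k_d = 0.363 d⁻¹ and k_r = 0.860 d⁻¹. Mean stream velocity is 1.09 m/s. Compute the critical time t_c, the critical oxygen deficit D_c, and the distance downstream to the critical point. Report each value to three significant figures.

t_c ≈ 1.45 d; D_c ≈ 8.11 mg/L; x_c ≈ 136 km

With k_r/k_d = 2.369 and 1 − D₀(k_r−k_d)/(k_d L₀) = 0.8673,
t_c = ln(2.369 × 0.8673) / (0.860 − 0.363) = ln(2.055) / 0.4970 = 0.7202/0.4970 = 1.449 d.
L(t_c) = L₀ e^(−k_d t_c) = 32.5 × 0.5910 = 19.21 mg/L, and at the critical point k_r D_c = k_d L, so D_c = (0.363/0.860) × 19.21 = 8.107 mg/L.
x_c = v t_c = 1.09 m/s × 1.449 d × 86400 s/d = 136500 m ≈ 136 km.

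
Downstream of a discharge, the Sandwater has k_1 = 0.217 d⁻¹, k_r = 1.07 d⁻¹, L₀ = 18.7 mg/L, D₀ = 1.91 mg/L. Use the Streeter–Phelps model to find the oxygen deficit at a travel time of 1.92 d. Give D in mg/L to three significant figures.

k_1 L₀/(k_r−k_1) = 0.217×18.7/(1.07−0.217) = 4.058/0.8530 = 4.757 mg/L.
e^(−k_1 t) = e^(−0.217×1.920) = 0.6593; e^(−k_r t) = e^(−1.07×1.920) = 0.1282.
D = 4.757 × (0.6593 − 0.1282) + 1.91 × 0.1282 = 2.526 + 0.2448 = 2.771 mg/L.

D ≈ 2.77 mg/L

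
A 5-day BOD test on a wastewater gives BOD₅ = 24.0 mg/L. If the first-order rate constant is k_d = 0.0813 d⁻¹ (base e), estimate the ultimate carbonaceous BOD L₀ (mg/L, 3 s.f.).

L₀ ≈ 71.9 mg/L

BOD₅ = L₀(1 − e^(−5k_d)) ⇒ L₀ = BOD₅ / (1 − e^(−5×0.0813))
= 24.0 / (1 − 0.6660) = 24.0 / 0.3340 = 71.85 mg/L.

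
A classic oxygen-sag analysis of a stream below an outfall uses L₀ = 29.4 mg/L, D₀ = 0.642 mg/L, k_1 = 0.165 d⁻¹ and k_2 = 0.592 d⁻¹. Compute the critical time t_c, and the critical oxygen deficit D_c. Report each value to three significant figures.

t_c ≈ 2.86 d; D_c ≈ 5.12 mg/L

t_c = [1/(k_2−k_1)] ln[(k_2/k_1)(1 − D₀(k_2−k_1)/(k_1 L₀))]
= [1/(0.592−0.165)] ln[(0.592/0.165)(1 − 0.642×0.4270/(0.165×29.4))]
= (1/0.4270) ln[3.588 × 0.9435] = 2.342 × ln(3.385) = 2.342 × 1.219 = 2.856 d.
L(t_c) = L₀ e^(−k_1 t_c) = 29.4 × 0.6243 = 18.35 mg/L, and at the critical point k_2 D_c = k_1 L, so D_c = (0.165/0.592) × 18.35 = 5.115 mg/L.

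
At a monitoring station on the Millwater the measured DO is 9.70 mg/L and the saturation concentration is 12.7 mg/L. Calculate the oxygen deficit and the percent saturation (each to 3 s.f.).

D = C_s − C = 12.7 − 9.70 = 3.00 mg/L.
% saturation = 9.70/12.7 × 100 = 76.4 %.

D ≈ 3.00 mg/L; 76.4 % saturation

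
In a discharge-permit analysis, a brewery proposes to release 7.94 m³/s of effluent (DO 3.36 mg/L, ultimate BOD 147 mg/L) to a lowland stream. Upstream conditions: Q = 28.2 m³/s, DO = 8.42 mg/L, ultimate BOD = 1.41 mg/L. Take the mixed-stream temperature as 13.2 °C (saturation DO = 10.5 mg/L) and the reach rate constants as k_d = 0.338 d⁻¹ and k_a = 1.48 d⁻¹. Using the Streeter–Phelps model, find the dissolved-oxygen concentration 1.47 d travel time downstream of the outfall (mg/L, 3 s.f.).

DO ≈ 5.25 mg/L

Mixed DO = (28.2×8.42 + 7.94×3.36)/(28.2+7.94) = 264.1/36.14 = 7.308 mg/L.
Mixed L₀ = (28.2×1.41 + 7.94×147)/(36.14) = 1207/36.14 = 33.40 mg/L.
Initial deficit D₀ = C_s − DO₀ = 10.5 − 7.308 = 3.192 mg/L.
D(1.47) = [0.338×33.40/(1.48−0.338)](e^(−0.338×1.47) − e^(−1.48×1.47)) + 3.192 e^(−1.48×1.47)
= 9.884 × (0.6084 − 0.1135) + 3.192 × 0.1135 = 5.254 mg/L.
DO = 10.5 − 5.254 = 5.246 mg/L.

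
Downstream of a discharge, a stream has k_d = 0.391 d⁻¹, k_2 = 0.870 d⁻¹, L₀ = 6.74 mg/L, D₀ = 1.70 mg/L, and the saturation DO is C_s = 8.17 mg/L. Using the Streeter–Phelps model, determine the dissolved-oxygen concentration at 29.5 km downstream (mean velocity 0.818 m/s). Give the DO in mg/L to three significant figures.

Travel time t = x/v = 29.5 km / (0.818 m/s) = 29500 m / 0.818 m/s = 36060 s = 0.4174 d.
k_d L₀/(k_2−k_d) = 0.391×6.74/(0.870−0.391) = 2.635/0.4790 = 5.502 mg/L.
e^(−k_d t) = e^(−0.391×0.4174) = 0.8494; e^(−k_2 t) = e^(−0.870×0.4174) = 0.6955.
D = 5.502 × (0.8494 − 0.6955) + 1.70 × 0.6955 = 0.8469 + 1.182 = 2.029 mg/L.
DO = C_s − D = 8.17 − 2.029 = 6.141 mg/L.

DO ≈ 6.14 mg/L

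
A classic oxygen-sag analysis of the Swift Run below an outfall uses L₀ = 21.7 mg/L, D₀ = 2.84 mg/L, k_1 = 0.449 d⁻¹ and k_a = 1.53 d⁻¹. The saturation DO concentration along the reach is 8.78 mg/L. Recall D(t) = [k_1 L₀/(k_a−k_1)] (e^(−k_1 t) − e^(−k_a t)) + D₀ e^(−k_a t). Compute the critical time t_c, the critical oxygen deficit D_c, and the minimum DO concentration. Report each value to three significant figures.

At the critical point dD/dt = 0, so k_1 L₀ e^(−k_1 t) = k_a D. Substituting D(t) from the Streeter–Phelps equation and solving for t gives
t_c = ln[(k_a/k_1)(1 − D₀(k_a−k_1)/(k_1 L₀))] / (k_a−k_1).
Here k_a−k_1 = 1.081 d⁻¹ and 1 − D₀(k_a−k_1)/(k_1 L₀) = 1 − 2.84×1.081/(0.449×21.7) = 0.6849, so
t_c = ln(3.408 × 0.6849) / 1.081 = 0.8475 / 1.081 = 0.7840 d.
D_c = (k_1/k_a) L₀ e^(−k_1 t_c) = (0.449/1.53) × 21.7 × e^(−0.449×0.7840) = 0.2935 × 21.7 × 0.7033 = 4.478 mg/L.
Minimum DO = C_s − D_c = 8.78 − 4.478 = 4.302 mg/L.

t_c ≈ 0.784 d; D_c ≈ 4.48 mg/L; min DO ≈ 4.30 mg/L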